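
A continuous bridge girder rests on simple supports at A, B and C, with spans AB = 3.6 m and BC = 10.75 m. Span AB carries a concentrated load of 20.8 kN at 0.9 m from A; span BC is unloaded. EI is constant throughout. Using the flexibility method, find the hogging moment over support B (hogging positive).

Insert a hinge at B; M_B is the redundant, and each span becomes simply supported.
Discontinuity in slope at B on the released structure — sum the simple-span end rotations:
  span AB: point load 20.8 at a = 0.9: Pab(L + a)/(6LEI) = 10.53/EI
  relative rotation θ_0 = (10.53 + 0)/EI = 10.53/EI
A unit hogging moment at B produces rotation L₁/(3EI) + L₂/(3EI) = 4.783/EI.
Slope continuity at B: θ_0 = M_B·4.783/EI, so M_B = 10.53/4.783 = 2.201 kN·m (hogging).

M_B = 2.201 kN·m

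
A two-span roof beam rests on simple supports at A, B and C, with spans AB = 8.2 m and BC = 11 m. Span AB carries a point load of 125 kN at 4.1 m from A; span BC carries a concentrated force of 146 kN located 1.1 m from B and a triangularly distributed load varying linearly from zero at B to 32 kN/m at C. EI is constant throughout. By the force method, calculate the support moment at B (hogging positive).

M_B = 290.2 kN·m

Release continuity at B by inserting a hinge; the redundant is the internal moment M_B. The primary structure is two simply-supported spans AB and BC.
Rotations at B on the released spans (each span's end-slope, ×1/EI):
  span AB: point load 125 at a = 4.1: Pab(L + a)/(6LEI) = 525.3/EI
  span BC: point load 146 at a = 1.1: Pab(L + b)/(6LEI) = 503.5/EI
  span BC: triangular load, peak 32: 7w₀L³/(360EI) = 828.2/EI
  relative rotation θ_0 = (525.3 + 1332)/EI = 1857/EI
A unit hogging moment at B produces rotation L₁/(3EI) + L₂/(3EI) = 6.4/EI.
Compatibility: M_B·(L₁+L₂)/(3EI) = θ_0, giving M_B = 290.2 kN·m (hogging).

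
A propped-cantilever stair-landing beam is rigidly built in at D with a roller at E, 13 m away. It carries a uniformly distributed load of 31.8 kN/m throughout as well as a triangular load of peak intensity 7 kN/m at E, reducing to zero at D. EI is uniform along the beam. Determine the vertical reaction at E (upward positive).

R_E = 180.1 kN

Remove the prop at E; the released (primary) structure is a cantilever built in at D.
Primary-structure tip deflection at E by superposition:
  UDL 31.8: wL⁴/(8EI) = 113530/EI
  triangular load, peak 7 at the free end: 11w₀L⁴/(120EI) = 18327/EI
  δ_0 = 131857/EI
Flexibility coefficient — unit upward force at E: δ_{EE} = L³/(3EI) = 732.3/EI.
The prop prevents deflection at E: R_E = δ_0/δ_{EE} = 131857/732.3 = 180.1 kN.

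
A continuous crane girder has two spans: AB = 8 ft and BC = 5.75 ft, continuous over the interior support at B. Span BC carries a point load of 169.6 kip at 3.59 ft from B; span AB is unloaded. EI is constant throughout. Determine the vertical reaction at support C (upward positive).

Release continuity at B by inserting a hinge; the redundant is the internal moment M_B. The primary structure is two simply-supported spans AB and BC.
End slopes at the hinge B, treating each span as simply supported:
  span BC: point load 169.6 at a = 3.59: Pab(L + b)/(6LEI) = 301.5/EI
  relative rotation θ_0 = (0 + 301.5)/EI = 301.5/EI
A unit hogging moment at B produces rotation L₁/(3EI) + L₂/(3EI) = 4.583/EI.
Slope continuity at B: θ_0 = M_B·4.583/EI, so M_B = 301.5/4.583 = 65.79 kip·ft (hogging).
Span BC, ΣM about C: R_B^{BC}·5.75 = 366.3 + 65.79, so R_B^{BC} = 75.15 kip and R_C = 169.6 − 75.15 = 94.45 kip.

R_C = 94.45 kip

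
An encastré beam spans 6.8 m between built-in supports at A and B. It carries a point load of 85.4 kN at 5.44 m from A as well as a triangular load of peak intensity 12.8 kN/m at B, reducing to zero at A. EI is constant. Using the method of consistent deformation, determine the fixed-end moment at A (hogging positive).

Release both end moments; the primary structure is a simply-supported span AB with redundants M_A and M_B.
On the primary (simply-supported) span, the end slopes from the loading are:
  at A: point load 85.4 at a = 5.44: Pab(L + b)/(6LEI) = 126.4/EI
  at B: point load 85.4 at a = 5.44: Pab(L + a)/(6LEI) = 189.5/EI
  at A: triangular load, peak 12.8: 7w₀L³/(360EI) = 78.26/EI
  at B: triangular load, peak 12.8: w₀L³/(45EI) = 89.44/EI
  θ_A0 = 204.6/EI,  θ_B0 = 279/EI
Flexibility coefficients: a unit moment at one end gives L/(3EI) there and L/(6EI) at the far end, so f₁₁ = f₂₂ = 2.267/EI and f₁₂ = f₂₁ = 1.133/EI.
Compatibility — zero rotation at each built-in end:
  2.267 M_A + 1.133 M_B = 204.6
  1.133 M_A + 2.267 M_B = 279
Solving the pair gives M_A = 38.31 kN·m and M_B = 103.9 kN·m (hogging).

M_A = 38.31 kN·m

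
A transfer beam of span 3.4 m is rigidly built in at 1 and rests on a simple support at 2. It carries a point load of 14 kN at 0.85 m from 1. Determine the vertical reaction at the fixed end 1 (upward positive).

R_1 = 12.8 kN

Release the roller at 2. Primary structure: cantilever fixed at 1.
Deflection at 2 on the released cantilever, summing each load's contribution:
  point load 14 at a = 0.85: Pa²(3L − a)/(6EI) = 15.76/EI
Tip deflection under a unit load at 2: L³/(3EI) = 13.1/EI.
Compatibility at 2: δ_0 − R_2·δ_{22} = 0, so R_2 = 15.76/13.1 = 1.203 kN.
Vertical equilibrium: R_1 = ΣP − R_2 = 14 − 1.203 = 12.8 kN.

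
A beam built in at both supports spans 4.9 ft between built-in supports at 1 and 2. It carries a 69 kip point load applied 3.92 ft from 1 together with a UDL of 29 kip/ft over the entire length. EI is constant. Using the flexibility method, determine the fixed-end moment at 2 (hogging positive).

M_2 = 101.3 kip·ft

Release both end moments; the primary structure is a simply-supported span 12 with redundants M_1 and M_2.
Simple-span end rotations at 1 and 2 under the given loads:
  at 1: point load 69 at a = 3.92: Pab(L + b)/(6LEI) = 53.01/EI
  at 2: point load 69 at a = 3.92: Pab(L + a)/(6LEI) = 79.52/EI
  at 1: UDL 29: wL³/(24EI) = 142.2/EI
  at 2: UDL 29: wL³/(24EI) = 142.2/EI
  θ_10 = 195.2/EI,  θ_20 = 221.7/EI
Flexibility coefficients: a unit moment at one end gives L/(3EI) there and L/(6EI) at the far end, so f₁₁ = f₂₂ = 1.633/EI and f₁₂ = f₂₁ = 0.8167/EI.
Compatibility — zero rotation at each built-in end:
  1.633 M_1 + 0.8167 M_2 = 195.2
  0.8167 M_1 + 1.633 M_2 = 221.7
Solving the pair gives M_1 = 68.84 kip·ft and M_2 = 101.3 kip·ft (hogging).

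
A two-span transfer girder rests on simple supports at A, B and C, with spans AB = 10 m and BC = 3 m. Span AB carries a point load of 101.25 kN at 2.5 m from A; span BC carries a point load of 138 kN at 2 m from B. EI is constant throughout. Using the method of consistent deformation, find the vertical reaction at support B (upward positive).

Take M_B as the redundant. Released structure: two simple spans AB and BC with a hinge at B.
Rotations at B on the released spans (each span's end-slope, ×1/EI):
  span AB: point load 101.25 at a = 2.5: Pab(L + a)/(6LEI) = 395.5/EI
  span BC: point load 138 at a = 2: Pab(L + b)/(6LEI) = 61.33/EI
  relative rotation θ_0 = (395.5 + 61.33)/EI = 456.8/EI
A unit hogging moment at B produces rotation L₁/(3EI) + L₂/(3EI) = 4.333/EI.
Slope continuity at B: θ_0 = M_B·4.333/EI, so M_B = 456.8/4.333 = 105.4 kN·m (hogging).
Span AB, ΣM about A with M_B applied at B: R_B^{AB}·10 = 253.1 + 105.4, so R_B^{AB} = 35.85 kN and R_A = 101.2 − 35.85 = 65.4 kN.
Span BC, ΣM about C: R_B^{BC}·3 = 138 + 105.4, so R_B^{BC} = 81.14 kN and R_C = 138 − 81.14 = 56.86 kN.
R_B = 35.85 + 81.14 = 117 kN.

R_B = 117 kN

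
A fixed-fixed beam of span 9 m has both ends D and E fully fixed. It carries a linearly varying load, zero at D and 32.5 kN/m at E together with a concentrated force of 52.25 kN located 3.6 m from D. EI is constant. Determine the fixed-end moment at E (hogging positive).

M_E = 176.8 kN·m

Release both end moments; the primary structure is a simply-supported span DE with redundants M_D and M_E.
End rotations of the released simple span under the applied load (×1/EI):
  at D: triangular load, peak 32.5: 7w₀L³/(360EI) = 460.7/EI
  at E: triangular load, peak 32.5: w₀L³/(45EI) = 526.5/EI
  at D: point load 52.25 at a = 3.6: Pab(L + b)/(6LEI) = 270.9/EI
  at E: point load 52.25 at a = 3.6: Pab(L + a)/(6LEI) = 237/EI
  θ_D0 = 731.6/EI,  θ_E0 = 763.5/EI
Flexibility coefficients: a unit moment at one end gives L/(3EI) there and L/(6EI) at the far end, so f₁₁ = f₂₂ = 3/EI and f₁₂ = f₂₁ = 1.5/EI.
Compatibility — zero rotation at each built-in end:
  3 M_D + 1.5 M_E = 731.6
  1.5 M_D + 3 M_E = 763.5
Solving the pair gives M_D = 155.5 kN·m and M_E = 176.8 kN·m (hogging).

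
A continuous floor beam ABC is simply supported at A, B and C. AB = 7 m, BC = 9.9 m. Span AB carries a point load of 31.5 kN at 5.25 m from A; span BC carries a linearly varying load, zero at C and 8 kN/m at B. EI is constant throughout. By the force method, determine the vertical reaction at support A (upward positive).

Take M_B as the redundant. Released structure: two simple spans AB and BC with a hinge at B.
Discontinuity in slope at B on the released structure — sum the simple-span end rotations:
  span AB: point load 31.5 at a = 5.25: Pab(L + a)/(6LEI) = 84.41/EI
  span BC: triangular load, peak 8: w₀L³/(45EI) = 172.5/EI
  relative rotation θ_0 = (84.41 + 172.5)/EI = 256.9/EI
A unit hogging moment at B produces rotation L₁/(3EI) + L₂/(3EI) = 5.633/EI.
Slope continuity at B: θ_0 = M_B·5.633/EI, so M_B = 256.9/5.633 = 45.6 kN·m (hogging).
Span AB, ΣM about A with M_B applied at B: R_B^{AB}·7 = 165.4 + 45.6, so R_B^{AB} = 30.14 kN and R_A = 31.5 − 30.14 = 1.36 kN.

R_A = 1.36 kN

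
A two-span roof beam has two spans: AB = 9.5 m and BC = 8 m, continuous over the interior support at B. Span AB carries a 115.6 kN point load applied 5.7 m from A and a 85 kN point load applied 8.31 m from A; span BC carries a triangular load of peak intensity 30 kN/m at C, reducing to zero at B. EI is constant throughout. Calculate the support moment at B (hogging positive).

Release continuity at B by inserting a hinge; the redundant is the internal moment M_B. The primary structure is two simply-supported spans AB and BC.
End slopes at the hinge B, treating each span as simply supported:
  span AB: point load 115.6 at a = 5.7: Pab(L + a)/(6LEI) = 667.7/EI
  span AB: point load 85 at a = 8.31: Pab(L + a)/(6LEI) = 262.6/EI
  span BC: triangular load, peak 30: 7w₀L³/(360EI) = 298.7/EI
  relative rotation θ_0 = (930.3 + 298.7)/EI = 1229/EI
A unit hogging moment at B produces rotation L₁/(3EI) + L₂/(3EI) = 5.833/EI.
Compatibility: M_B·(L₁+L₂)/(3EI) = θ_0, giving M_B = 210.7 kN·m (hogging).

M_B = 210.7 kN·m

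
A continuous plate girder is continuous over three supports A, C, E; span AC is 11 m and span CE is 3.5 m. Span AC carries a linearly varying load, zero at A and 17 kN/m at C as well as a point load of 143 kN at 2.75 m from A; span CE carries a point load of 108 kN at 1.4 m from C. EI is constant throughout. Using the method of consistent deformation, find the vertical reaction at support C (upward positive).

R_C = 261.3 kN

Release continuity at C by inserting a hinge; the redundant is the internal moment M_C. The primary structure is two simply-supported spans AC and CE.
Discontinuity in slope at C on the released structure — sum the simple-span end rotations:
  span AC: triangular load, peak 17: w₀L³/(45EI) = 502.8/EI
  span AC: point load 143 at a = 2.75: Pab(L + a)/(6LEI) = 675.9/EI
  span CE: point load 108 at a = 1.4: Pab(L + b)/(6LEI) = 84.67/EI
  relative rotation θ_0 = (1179 + 84.67)/EI = 1263/EI
A unit hogging moment at C produces rotation L₁/(3EI) + L₂/(3EI) = 4.833/EI.
Slope continuity at C: θ_0 = M_C·4.833/EI, so M_C = 1263/4.833 = 261.4 kN·m (hogging).
Span AC, ΣM about A with M_C applied at C: R_C^{AC}·11 = 1079 + 261.4, so R_C^{AC} = 121.8 kN and R_A = 236.5 − 121.8 = 114.7 kN.
Span CE, ΣM about E: R_C^{CE}·3.5 = 226.8 + 261.4, so R_C^{CE} = 139.5 kN and R_E = 108 − 139.5 = -31.48 kN.
R_C = 121.8 + 139.5 = 261.3 kN.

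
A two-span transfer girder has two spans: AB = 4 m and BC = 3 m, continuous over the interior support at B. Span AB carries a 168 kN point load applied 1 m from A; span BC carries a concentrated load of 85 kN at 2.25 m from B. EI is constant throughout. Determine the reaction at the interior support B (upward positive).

Insert a hinge at B; M_B is the redundant, and each span becomes simply supported.
Rotations at B on the released spans (each span's end-slope, ×1/EI):
  span AB: point load 168 at a = 1: Pab(L + a)/(6LEI) = 105/EI
  span BC: point load 85 at a = 2.25: Pab(L + b)/(6LEI) = 29.88/EI
  relative rotation θ_0 = (105 + 29.88)/EI = 134.9/EI
A unit hogging moment at B produces rotation L₁/(3EI) + L₂/(3EI) = 2.333/EI.
Slope continuity at B: θ_0 = M_B·2.333/EI, so M_B = 134.9/2.333 = 57.81 kN·m (hogging).
Span AB, ΣM about A with M_B applied at B: R_B^{AB}·4 = 168 + 57.81, so R_B^{AB} = 56.45 kN and R_A = 168 − 56.45 = 111.5 kN.
Span BC, ΣM about C: R_B^{BC}·3 = 63.75 + 57.81, so R_B^{BC} = 40.52 kN and R_C = 85 − 40.52 = 44.48 kN.
R_B = 56.45 + 40.52 = 96.97 kN.

R_B = 96.97 kN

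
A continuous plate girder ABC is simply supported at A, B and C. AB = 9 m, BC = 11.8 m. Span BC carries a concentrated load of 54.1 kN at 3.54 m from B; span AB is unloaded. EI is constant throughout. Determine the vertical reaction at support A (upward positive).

R_A = -7.183 kN

Insert a hinge at B; M_B is the redundant, and each span becomes simply supported.
End slopes at the hinge B, treating each span as simply supported:
  span BC: point load 54.1 at a = 3.54: Pab(L + b)/(6LEI) = 448.2/EI
  relative rotation θ_0 = (0 + 448.2)/EI = 448.2/EI
A unit hogging moment at B produces rotation L₁/(3EI) + L₂/(3EI) = 6.933/EI.
Compatibility: M_B·(L₁+L₂)/(3EI) = θ_0, giving M_B = 64.65 kN·m (hogging).
Span AB, ΣM about A with M_B applied at B: R_B^{AB}·9 = 0 + 64.65, so R_B^{AB} = 7.183 kN and R_A = 0 − 7.183 = -7.183 kN.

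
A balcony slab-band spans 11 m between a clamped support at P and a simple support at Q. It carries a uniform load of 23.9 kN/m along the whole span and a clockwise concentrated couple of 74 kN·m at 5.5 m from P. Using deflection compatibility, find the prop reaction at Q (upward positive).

Release the roller at Q. Primary structure: cantilever fixed at P.
Downward deflection at the released point Q due to the loads:
  UDL 23.9: wL⁴/(8EI) = 43740/EI
  clockwise couple 74 at a = 5.5: M₀a(2L − a)/(2EI) = 3358/EI
  δ_0 = 47098/EI
Flexibility coefficient — unit upward force at Q: δ_{QQ} = L³/(3EI) = 443.7/EI.
Compatibility at Q: δ_0 − R_Q·δ_{QQ} = 0, so R_Q = 47098/443.7 = 106.2 kN.

R_Q = 106.2 kN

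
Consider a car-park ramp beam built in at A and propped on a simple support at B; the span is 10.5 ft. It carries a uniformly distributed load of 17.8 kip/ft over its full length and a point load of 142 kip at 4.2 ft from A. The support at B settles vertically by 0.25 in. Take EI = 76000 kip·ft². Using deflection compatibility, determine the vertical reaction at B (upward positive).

R_B = 95.52 kip

Release the roller at B. Primary structure: cantilever fixed at A.
Free-end deflection of the primary structure under the applied loading (downward +):
  UDL 17.8: wL⁴/(8EI) = 27045/EI
  point load 142 at a = 4.2: Pa²(3L − a)/(6EI) = 11397/EI
  δ_0 = 38442/EI
Tip deflection under a unit load at B: L³/(3EI) = 385.9/EI.
With EI = 76000 kip·ft²: δ_0 = 0.50582 ft and δ_{BB} = 0.005077 ft/kip.
Compatibility — the beam at B must follow the support down by 0.02083 ft: δ_0 − R_B·δ_{BB} = 0.02083, so R_B = (0.50582 − 0.02083)/0.005077 = 95.52 kip.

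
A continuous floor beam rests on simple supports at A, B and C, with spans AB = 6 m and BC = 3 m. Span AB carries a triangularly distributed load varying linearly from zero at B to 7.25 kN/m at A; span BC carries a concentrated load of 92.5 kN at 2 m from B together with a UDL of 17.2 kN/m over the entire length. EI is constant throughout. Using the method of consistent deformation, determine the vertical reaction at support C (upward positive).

R_C = 77.37 kN

Release continuity at B by inserting a hinge; the redundant is the internal moment M_B. The primary structure is two simply-supported spans AB and BC.
End slopes at the hinge B, treating each span as simply supported:
  span AB: triangular load, peak 7.25: 7w₀L³/(360EI) = 30.45/EI
  span BC: point load 92.5 at a = 2: Pab(L + b)/(6LEI) = 41.11/EI
  span BC: UDL 17.2: wL³/(24EI) = 19.35/EI
  relative rotation θ_0 = (30.45 + 60.46)/EI = 90.91/EI
A unit hogging moment at B produces rotation L₁/(3EI) + L₂/(3EI) = 3/EI.
Slope continuity at B: θ_0 = M_B·3/EI, so M_B = 90.91/3 = 30.3 kN·m (hogging).
Span BC, ΣM about C: R_B^{BC}·3 = 169.9 + 30.3, so R_B^{BC} = 66.73 kN and R_C = 144.1 − 66.73 = 77.37 kN.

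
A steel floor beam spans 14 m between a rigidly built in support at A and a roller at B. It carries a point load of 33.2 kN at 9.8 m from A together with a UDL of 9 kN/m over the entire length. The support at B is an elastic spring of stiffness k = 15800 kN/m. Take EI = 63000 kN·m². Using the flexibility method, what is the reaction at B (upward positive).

Release the roller at B. Primary structure: cantilever fixed at A.
Downward deflection at the released point B due to the loads:
  point load 33.2 at a = 9.8: Pa²(3L − a)/(6EI) = 17112/EI
  UDL 9: wL⁴/(8EI) = 43218/EI
  δ_0 = 60330/EI
Flexibility coefficient — unit upward force at B: δ_{BB} = L³/(3EI) = 914.7/EI.
With EI = 63000 kN·m²: δ_0 = 0.95762 m and δ_{BB} = 0.014519 m/kN.
Compatibility — the spring shortens by R_B/k under the reaction it provides: δ_0 − R_B·δ_{BB} = R_B/k. With 1/k = 0.000063 m/kN, R_B = δ_0 / (δ_{BB} + 1/k) = 0.95762 / (0.014519 + 0.000063) = 65.67 kN.

R_B = 65.67 kN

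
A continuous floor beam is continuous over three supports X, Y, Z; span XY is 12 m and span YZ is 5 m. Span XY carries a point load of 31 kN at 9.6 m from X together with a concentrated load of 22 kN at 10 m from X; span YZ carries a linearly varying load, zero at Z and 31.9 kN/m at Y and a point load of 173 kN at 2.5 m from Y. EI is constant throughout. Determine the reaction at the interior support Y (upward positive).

R_Y = 218.2 kN

Release continuity at Y by inserting a hinge; the redundant is the internal moment M_Y. The primary structure is two simply-supported spans XY and YZ.
Rotations at Y on the released spans (each span's end-slope, ×1/EI):
  span XY: point load 31 at a = 9.6: Pab(L + a)/(6LEI) = 214.3/EI
  span XY: point load 22 at a = 10: Pab(L + a)/(6LEI) = 134.4/EI
  span YZ: triangular load, peak 31.9: w₀L³/(45EI) = 88.61/EI
  span YZ: point load 173 at a = 2.5: Pab(L + b)/(6LEI) = 270.3/EI
  relative rotation θ_0 = (348.7 + 358.9)/EI = 707.6/EI
A unit hogging moment at Y produces rotation L₁/(3EI) + L₂/(3EI) = 5.667/EI.
Compatibility: M_Y·(L₁+L₂)/(3EI) = θ_0, giving M_Y = 124.9 kN·m (hogging).
Span XY, ΣM about X with M_Y applied at Y: R_Y^{XY}·12 = 517.6 + 124.9, so R_Y^{XY} = 53.54 kN and R_X = 53 − 53.54 = -0.5398 kN.
Span YZ, ΣM about Z: R_Y^{YZ}·5 = 698.3 + 124.9, so R_Y^{YZ} = 164.6 kN and R_Z = 252.8 − 164.6 = 88.11 kN.
R_Y = 53.54 + 164.6 = 218.2 kN.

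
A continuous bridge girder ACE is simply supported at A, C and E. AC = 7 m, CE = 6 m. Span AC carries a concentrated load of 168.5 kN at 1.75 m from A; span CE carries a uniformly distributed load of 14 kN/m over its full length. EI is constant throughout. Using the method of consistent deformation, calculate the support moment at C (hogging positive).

M_C = 103.5 kN·m

Insert a hinge at C; M_C is the redundant, and each span becomes simply supported.
End slopes at the hinge C, treating each span as simply supported:
  span AC: point load 168.5 at a = 1.75: Pab(L + a)/(6LEI) = 322.5/EI
  span CE: UDL 14: wL³/(24EI) = 126/EI
  relative rotation θ_0 = (322.5 + 126)/EI = 448.5/EI
A unit hogging moment at C produces rotation L₁/(3EI) + L₂/(3EI) = 4.333/EI.
Slope continuity at C: θ_0 = M_C·4.333/EI, so M_C = 448.5/4.333 = 103.5 kN·m (hogging).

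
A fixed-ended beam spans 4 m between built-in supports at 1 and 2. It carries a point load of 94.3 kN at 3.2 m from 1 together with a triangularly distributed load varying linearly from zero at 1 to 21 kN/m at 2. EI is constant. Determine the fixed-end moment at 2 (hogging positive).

M_2 = 65.08 kN·m

Take the two fixed-end moments M_1, M_2 as redundants; the released structure is the simple span 12.
End rotations of the released simple span under the applied load (×1/EI):
  at 1: point load 94.3 at a = 3.2: Pab(L + b)/(6LEI) = 48.28/EI
  at 2: point load 94.3 at a = 3.2: Pab(L + a)/(6LEI) = 72.42/EI
  at 1: triangular load, peak 21: 7w₀L³/(360EI) = 26.13/EI
  at 2: triangular load, peak 21: w₀L³/(45EI) = 29.87/EI
  θ_10 = 74.41/EI,  θ_20 = 102.3/EI
Flexibility coefficients: a unit moment at one end gives L/(3EI) there and L/(6EI) at the far end, so f₁₁ = f₂₂ = 1.333/EI and f₁₂ = f₂₁ = 0.6667/EI.
Compatibility — zero rotation at each built-in end:
  1.333 M_1 + 0.6667 M_2 = 74.41
  0.6667 M_1 + 1.333 M_2 = 102.3
Solving the pair gives M_1 = 23.27 kN·m and M_2 = 65.08 kN·m (hogging).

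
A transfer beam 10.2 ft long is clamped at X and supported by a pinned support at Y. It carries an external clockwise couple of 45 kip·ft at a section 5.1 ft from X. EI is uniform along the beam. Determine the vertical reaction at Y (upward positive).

Choose R_Y as the redundant. The primary structure is the cantilever fixed at X.
Downward deflection at the released point Y due to the loads:
  clockwise couple 45 at a = 5.1: M₀a(2L − a)/(2EI) = 1756/EI
Tip deflection under a unit load at Y: L³/(3EI) = 353.7/EI.
Compatibility at Y: δ_0 − R_Y·δ_{YY} = 0, so R_Y = 1756/353.7 = 4.963 kip.

R_Y = 4.963 kip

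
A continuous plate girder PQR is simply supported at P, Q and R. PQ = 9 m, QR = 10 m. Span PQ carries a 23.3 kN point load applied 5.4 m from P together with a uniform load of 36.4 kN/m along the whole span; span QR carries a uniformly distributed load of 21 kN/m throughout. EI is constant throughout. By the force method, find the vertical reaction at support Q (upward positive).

Insert a hinge at Q; M_Q is the redundant, and each span becomes simply supported.
End slopes at the hinge Q, treating each span as simply supported:
  span PQ: point load 23.3 at a = 5.4: Pab(L + a)/(6LEI) = 120.8/EI
  span PQ: UDL 36.4: wL³/(24EI) = 1106/EI
  span QR: UDL 21: wL³/(24EI) = 875/EI
  relative rotation θ_0 = (1226 + 875)/EI = 2101/EI
A unit hogging moment at Q produces rotation L₁/(3EI) + L₂/(3EI) = 6.333/EI.
Compatibility: M_Q·(L₁+L₂)/(3EI) = θ_0, giving M_Q = 331.8 kN·m (hogging).
Span PQ, ΣM about P with M_Q applied at Q: R_Q^{PQ}·9 = 1600 + 331.8, so R_Q^{PQ} = 214.6 kN and R_P = 350.9 − 214.6 = 136.3 kN.
Span QR, ΣM about R: R_Q^{QR}·10 = 1050 + 331.8, so R_Q^{QR} = 138.2 kN and R_R = 210 − 138.2 = 71.82 kN.
R_Q = 214.6 + 138.2 = 352.8 kN.

R_Q = 352.8 kN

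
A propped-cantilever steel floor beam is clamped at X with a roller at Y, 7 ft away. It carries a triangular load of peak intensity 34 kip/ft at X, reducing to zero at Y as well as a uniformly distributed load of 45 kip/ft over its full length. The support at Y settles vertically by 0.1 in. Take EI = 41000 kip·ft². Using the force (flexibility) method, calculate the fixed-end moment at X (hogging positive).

M_X = 407.6 kip·ft

Release the roller at Y. Primary structure: cantilever fixed at X.
Free-end deflection of the primary structure under the applied loading (downward +):
  triangular load, peak 34 at the fixed end: w₀L⁴/(30EI) = 2721/EI
  UDL 45: wL⁴/(8EI) = 13506/EI
  δ_0 = 16227/EI
Tip deflection under a unit load at Y: L³/(3EI) = 114.3/EI.
With EI = 41000 kip·ft²: δ_0 = 0.39577 ft and δ_{YY} = 0.002789 ft/kip.
Compatibility — the beam at Y must follow the support down by 0.008333 ft: δ_0 − R_Y·δ_{YY} = 0.008333, so R_Y = (0.39577 − 0.008333)/0.002789 = 138.9 kip.
Moment equilibrium about X: M_X = Σ(load moments about X) − R_Y·L = 1380 − 138.9×7 = 407.6 kip·ft.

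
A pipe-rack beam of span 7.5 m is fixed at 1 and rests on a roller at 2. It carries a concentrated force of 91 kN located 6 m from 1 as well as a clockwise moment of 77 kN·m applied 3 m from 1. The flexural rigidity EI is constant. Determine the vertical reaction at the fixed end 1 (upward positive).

Remove the prop at 2; the released (primary) structure is a cantilever built in at 1.
Free-end deflection of the primary structure under the applied loading (downward +):
  point load 91 at a = 6: Pa²(3L − a)/(6EI) = 9009/EI
  clockwise couple 77 at a = 3: M₀a(2L − a)/(2EI) = 1386/EI
  δ_0 = 10395/EI
Flexibility coefficient — unit upward force at 2: δ_{22} = L³/(3EI) = 140.6/EI.
The prop prevents deflection at 2: R_2 = δ_0/δ_{22} = 10395/140.6 = 73.92 kN.
Vertical equilibrium: R_1 = ΣP − R_2 = 91 − 73.92 = 17.08 kN.

R_1 = 17.08 kN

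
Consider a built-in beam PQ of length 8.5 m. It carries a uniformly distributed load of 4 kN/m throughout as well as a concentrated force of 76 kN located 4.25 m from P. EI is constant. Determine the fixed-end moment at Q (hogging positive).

M_Q = 104.8 kN·m

Release both end moments; the primary structure is a simply-supported span PQ with redundants M_P and M_Q.
End rotations of the released simple span under the applied load (×1/EI):
  at P: UDL 4: wL³/(24EI) = 102.4/EI
  at Q: UDL 4: wL³/(24EI) = 102.4/EI
  at P: point load 76 at a = 4.25: Pab(L + b)/(6LEI) = 343.2/EI
  at Q: point load 76 at a = 4.25: Pab(L + a)/(6LEI) = 343.2/EI
  θ_P0 = 445.5/EI,  θ_Q0 = 445.5/EI
Flexibility coefficients: a unit moment at one end gives L/(3EI) there and L/(6EI) at the far end, so f₁₁ = f₂₂ = 2.833/EI and f₁₂ = f₂₁ = 1.417/EI.
Compatibility — zero rotation at each built-in end:
  2.833 M_P + 1.417 M_Q = 445.5
  1.417 M_P + 2.833 M_Q = 445.5
Solving the pair gives M_P = 104.8 kN·m and M_Q = 104.8 kN·m (hogging).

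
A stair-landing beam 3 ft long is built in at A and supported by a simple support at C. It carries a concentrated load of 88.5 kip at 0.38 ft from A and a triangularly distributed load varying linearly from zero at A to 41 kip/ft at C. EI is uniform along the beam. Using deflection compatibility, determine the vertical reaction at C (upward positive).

R_C = 35.86 kip

Remove the prop at C; the released (primary) structure is a cantilever built in at A.
Downward deflection at the released point C due to the loads:
  point load 88.5 at a = 0.38: Pa²(3L − a)/(6EI) = 18.36/EI
  triangular load, peak 41 at the free end: 11w₀L⁴/(120EI) = 304.4/EI
  δ_0 = 322.8/EI
Flexibility coefficient — unit upward force at C: δ_{CC} = L³/(3EI) = 9/EI.
Compatibility at C: δ_0 − R_C·δ_{CC} = 0, so R_C = 322.8/9 = 35.86 kip.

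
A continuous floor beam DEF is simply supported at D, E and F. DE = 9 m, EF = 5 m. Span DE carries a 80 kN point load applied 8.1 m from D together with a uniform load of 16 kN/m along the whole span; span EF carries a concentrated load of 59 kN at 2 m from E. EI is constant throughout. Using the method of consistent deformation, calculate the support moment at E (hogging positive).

Take M_E as the redundant. Released structure: two simple spans DE and EF with a hinge at E.
Discontinuity in slope at E on the released structure — sum the simple-span end rotations:
  span DE: point load 80 at a = 8.1: Pab(L + a)/(6LEI) = 184.7/EI
  span DE: UDL 16: wL³/(24EI) = 486/EI
  span EF: point load 59 at a = 2: Pab(L + b)/(6LEI) = 94.4/EI
  relative rotation θ_0 = (670.7 + 94.4)/EI = 765.1/EI
A unit hogging moment at E produces rotation L₁/(3EI) + L₂/(3EI) = 4.667/EI.
Slope continuity at E: θ_0 = M_E·4.667/EI, so M_E = 765.1/4.667 = 163.9 kN·m (hogging).

M_E = 163.9 kN·m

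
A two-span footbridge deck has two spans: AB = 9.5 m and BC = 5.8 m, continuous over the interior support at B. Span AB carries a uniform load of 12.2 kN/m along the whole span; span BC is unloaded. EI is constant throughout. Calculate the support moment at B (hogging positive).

Release continuity at B by inserting a hinge; the redundant is the internal moment M_B. The primary structure is two simply-supported spans AB and BC.
Discontinuity in slope at B on the released structure — sum the simple-span end rotations:
  span AB: UDL 12.2: wL³/(24EI) = 435.8/EI
  relative rotation θ_0 = (435.8 + 0)/EI = 435.8/EI
A unit hogging moment at B produces rotation L₁/(3EI) + L₂/(3EI) = 5.1/EI.
Slope continuity at B: θ_0 = M_B·5.1/EI, so M_B = 435.8/5.1 = 85.46 kN·m (hogging).

M_B = 85.46 kN·m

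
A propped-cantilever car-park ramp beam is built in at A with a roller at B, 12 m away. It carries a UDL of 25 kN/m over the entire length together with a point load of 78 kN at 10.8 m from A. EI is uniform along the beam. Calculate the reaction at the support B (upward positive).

R_B = 178.8 kN

Take the reaction at B as the redundant and release it; the primary structure is a cantilever fixed at A.
Primary-structure tip deflection at B by superposition:
  UDL 25: wL⁴/(8EI) = 64800/EI
  point load 78 at a = 10.8: Pa²(3L − a)/(6EI) = 38211/EI
  δ_0 = 103011/EI
Tip deflection under a unit load at B: L³/(3EI) = 576/EI.
Compatibility at B: δ_0 − R_B·δ_{BB} = 0, so R_B = 103011/576 = 178.8 kN.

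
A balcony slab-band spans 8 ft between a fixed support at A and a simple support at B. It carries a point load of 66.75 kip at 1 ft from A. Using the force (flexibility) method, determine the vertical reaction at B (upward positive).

R_B = 1.499 kip

Release the roller at B. Primary structure: cantilever fixed at A.
Downward deflection at the released point B due to the loads:
  point load 66.75 at a = 1: Pa²(3L − a)/(6EI) = 255.9/EI
Flexibility coefficient — unit upward force at B: δ_{BB} = L³/(3EI) = 170.7/EI.
The prop prevents deflection at B: R_B = δ_0/δ_{BB} = 255.9/170.7 = 1.499 kip.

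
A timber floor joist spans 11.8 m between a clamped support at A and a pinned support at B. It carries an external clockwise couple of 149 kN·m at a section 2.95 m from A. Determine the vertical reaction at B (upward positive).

R_B = 8.287 kN

Remove the prop at B; the released (primary) structure is a cantilever built in at A.
Downward deflection at the released point B due to the loads:
  clockwise couple 149 at a = 2.95: M₀a(2L − a)/(2EI) = 4538/EI
Tip deflection under a unit load at B: L³/(3EI) = 547.7/EI.
The prop prevents deflection at B: R_B = δ_0/δ_{BB} = 4538/547.7 = 8.287 kN.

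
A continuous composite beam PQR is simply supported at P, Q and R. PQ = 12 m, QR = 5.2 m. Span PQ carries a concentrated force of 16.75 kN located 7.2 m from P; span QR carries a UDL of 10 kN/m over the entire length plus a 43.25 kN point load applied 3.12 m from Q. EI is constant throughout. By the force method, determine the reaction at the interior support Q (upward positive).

Release continuity at Q by inserting a hinge; the redundant is the internal moment M_Q. The primary structure is two simply-supported spans PQ and QR.
Rotations at Q on the released spans (each span's end-slope, ×1/EI):
  span PQ: point load 16.75 at a = 7.2: Pab(L + a)/(6LEI) = 154.4/EI
  span QR: UDL 10: wL³/(24EI) = 58.59/EI
  span QR: point load 43.25 at a = 3.12: Pab(L + b)/(6LEI) = 65.49/EI
  relative rotation θ_0 = (154.4 + 124.1)/EI = 278.4/EI
A unit hogging moment at Q produces rotation L₁/(3EI) + L₂/(3EI) = 5.733/EI.
Slope continuity at Q: θ_0 = M_Q·5.733/EI, so M_Q = 278.4/5.733 = 48.57 kN·m (hogging).
Span PQ, ΣM about P with M_Q applied at Q: R_Q^{PQ}·12 = 120.6 + 48.57, so R_Q^{PQ} = 14.1 kN and R_P = 16.75 − 14.1 = 2.653 kN.
Span QR, ΣM about R: R_Q^{QR}·5.2 = 225.2 + 48.57, so R_Q^{QR} = 52.64 kN and R_R = 95.25 − 52.64 = 42.61 kN.
R_Q = 14.1 + 52.64 = 66.74 kN.

R_Q = 66.74 kN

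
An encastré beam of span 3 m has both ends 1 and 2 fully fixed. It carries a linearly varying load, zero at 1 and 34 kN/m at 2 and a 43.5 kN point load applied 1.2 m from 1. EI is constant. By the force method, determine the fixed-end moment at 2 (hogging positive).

Take the two fixed-end moments M_1, M_2 as redundants; the released structure is the simple span 12.
Simple-span end rotations at 1 and 2 under the given loads:
  at 1: triangular load, peak 34: 7w₀L³/(360EI) = 17.85/EI
  at 2: triangular load, peak 34: w₀L³/(45EI) = 20.4/EI
  at 1: point load 43.5 at a = 1.2: Pab(L + b)/(6LEI) = 25.06/EI
  at 2: point load 43.5 at a = 1.2: Pab(L + a)/(6LEI) = 21.92/EI
  θ_10 = 42.91/EI,  θ_20 = 42.32/EI
Flexibility coefficients: a unit moment at one end gives L/(3EI) there and L/(6EI) at the far end, so f₁₁ = f₂₂ = 1/EI and f₁₂ = f₂₁ = 0.5/EI.
Compatibility — zero rotation at each built-in end:
  1 M_1 + 0.5 M_2 = 42.91
  0.5 M_1 + 1 M_2 = 42.32
Solving the pair gives M_1 = 28.99 kN·m and M_2 = 27.83 kN·m (hogging).

M_2 = 27.83 kN·m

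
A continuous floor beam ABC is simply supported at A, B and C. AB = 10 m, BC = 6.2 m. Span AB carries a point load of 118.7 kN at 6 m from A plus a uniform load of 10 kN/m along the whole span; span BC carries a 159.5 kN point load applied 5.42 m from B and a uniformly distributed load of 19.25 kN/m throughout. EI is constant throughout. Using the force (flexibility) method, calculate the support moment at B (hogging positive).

Take M_B as the redundant. Released structure: two simple spans AB and BC with a hinge at B.
Rotations at B on the released spans (each span's end-slope, ×1/EI):
  span AB: point load 118.7 at a = 6: Pab(L + a)/(6LEI) = 759.7/EI
  span AB: UDL 10: wL³/(24EI) = 416.7/EI
  span BC: point load 159.5 at a = 5.42: Pab(L + b)/(6LEI) = 126.5/EI
  span BC: UDL 19.25: wL³/(24EI) = 191.2/EI
  relative rotation θ_0 = (1176 + 317.7)/EI = 1494/EI
A unit hogging moment at B produces rotation L₁/(3EI) + L₂/(3EI) = 5.4/EI.
Slope continuity at B: θ_0 = M_B·5.4/EI, so M_B = 1494/5.4 = 276.7 kN·m (hogging).

M_B = 276.7 kN·m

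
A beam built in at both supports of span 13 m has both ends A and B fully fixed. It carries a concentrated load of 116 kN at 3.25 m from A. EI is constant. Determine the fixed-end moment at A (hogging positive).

M_A = 212.1 kN·m

Release both end moments; the primary structure is a simply-supported span AB with redundants M_A and M_B.
On the primary (simply-supported) span, the end slopes from the loading are:
  at A: point load 116 at a = 3.25: Pab(L + b)/(6LEI) = 1072/EI
  at B: point load 116 at a = 3.25: Pab(L + a)/(6LEI) = 765.8/EI
  θ_A0 = 1072/EI,  θ_B0 = 765.8/EI
Flexibility coefficients: a unit moment at one end gives L/(3EI) there and L/(6EI) at the far end, so f₁₁ = f₂₂ = 4.333/EI and f₁₂ = f₂₁ = 2.167/EI.
Compatibility — zero rotation at each built-in end:
  4.333 M_A + 2.167 M_B = 1072
  2.167 M_A + 4.333 M_B = 765.8
Solving the pair gives M_A = 212.1 kN·m and M_B = 70.69 kN·m (hogging).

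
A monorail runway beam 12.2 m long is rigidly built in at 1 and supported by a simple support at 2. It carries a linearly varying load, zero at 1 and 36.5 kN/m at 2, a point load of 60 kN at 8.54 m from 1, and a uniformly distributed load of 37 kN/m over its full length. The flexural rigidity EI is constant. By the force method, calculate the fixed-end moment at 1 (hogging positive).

M_1 = 1105 kN·m

Release the roller at 2. Primary structure: cantilever fixed at 1.
Downward deflection at the released point 2 due to the loads:
  triangular load, peak 36.5 at the free end: 11w₀L⁴/(120EI) = 74121/EI
  point load 60 at a = 8.54: Pa²(3L − a)/(6EI) = 20465/EI
  UDL 37: wL⁴/(8EI) = 102459/EI
  δ_0 = 197045/EI
Flexibility coefficient — unit upward force at 2: δ_{22} = L³/(3EI) = 605.3/EI.
The prop prevents deflection at 2: R_2 = δ_0/δ_{22} = 197045/605.3 = 325.5 kN.
Moment equilibrium about 1: M_1 = Σ(load moments about 1) − R_2·L = 5077 − 325.5×12.2 = 1105 kN·m.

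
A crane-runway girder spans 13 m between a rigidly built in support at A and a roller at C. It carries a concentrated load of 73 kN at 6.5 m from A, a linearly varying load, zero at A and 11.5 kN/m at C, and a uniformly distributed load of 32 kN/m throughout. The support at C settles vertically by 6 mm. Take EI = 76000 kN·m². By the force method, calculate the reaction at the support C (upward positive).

R_C = 219.3 kN

Take the reaction at C as the redundant and release it; the primary structure is a cantilever fixed at A.
Primary-structure tip deflection at C by superposition:
  point load 73 at a = 6.5: Pa²(3L − a)/(6EI) = 16706/EI
  triangular load, peak 11.5 at the free end: 11w₀L⁴/(120EI) = 30108/EI
  UDL 32: wL⁴/(8EI) = 114244/EI
  δ_0 = 161058/EI
Flexibility coefficient — unit upward force at C: δ_{CC} = L³/(3EI) = 732.3/EI.
With EI = 76000 kN·m²: δ_0 = 2.1192 m and δ_{CC} = 0.009636 m/kN.
Compatibility — the beam at C must follow the support down by 0.006 m: δ_0 − R_C·δ_{CC} = 0.006, so R_C = (2.1192 − 0.006)/0.009636 = 219.3 kN.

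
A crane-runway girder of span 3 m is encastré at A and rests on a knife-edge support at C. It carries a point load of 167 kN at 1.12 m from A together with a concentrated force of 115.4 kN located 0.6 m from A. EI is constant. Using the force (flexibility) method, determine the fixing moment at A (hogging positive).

Take the reaction at C as the redundant and release it; the primary structure is a cantilever fixed at A.
Primary-structure tip deflection at C by superposition:
  point load 167 at a = 1.12: Pa²(3L − a)/(6EI) = 275.1/EI
  point load 115.4 at a = 0.6: Pa²(3L − a)/(6EI) = 58.16/EI
  δ_0 = 333.3/EI
Tip deflection under a unit load at C: L³/(3EI) = 9/EI.
The prop prevents deflection at C: R_C = δ_0/δ_{CC} = 333.3/9 = 37.03 kN.
Moment equilibrium about A: M_A = Σ(load moments about A) − R_C·L = 256.3 − 37.03×3 = 145.2 kN·m.

M_A = 145.2 kN·m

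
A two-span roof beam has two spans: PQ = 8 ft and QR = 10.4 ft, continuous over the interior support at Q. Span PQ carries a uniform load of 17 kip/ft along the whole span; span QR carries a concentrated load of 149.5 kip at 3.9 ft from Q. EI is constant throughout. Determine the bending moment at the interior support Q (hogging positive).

Release continuity at Q by inserting a hinge; the redundant is the internal moment M_Q. The primary structure is two simply-supported spans PQ and QR.
Rotations at Q on the released spans (each span's end-slope, ×1/EI):
  span PQ: UDL 17: wL³/(24EI) = 362.7/EI
  span QR: point load 149.5 at a = 3.9: Pab(L + b)/(6LEI) = 1026/EI
  relative rotation θ_0 = (362.7 + 1026)/EI = 1389/EI
A unit hogging moment at Q produces rotation L₁/(3EI) + L₂/(3EI) = 6.133/EI.
Slope continuity at Q: θ_0 = M_Q·6.133/EI, so M_Q = 1389/6.133 = 226.5 kip·ft (hogging).

M_Q = 226.5 kip·ft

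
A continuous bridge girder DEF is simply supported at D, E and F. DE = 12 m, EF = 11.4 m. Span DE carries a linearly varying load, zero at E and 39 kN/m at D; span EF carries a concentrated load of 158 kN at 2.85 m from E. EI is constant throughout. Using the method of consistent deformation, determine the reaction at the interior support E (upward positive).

Insert a hinge at E; M_E is the redundant, and each span becomes simply supported.
Rotations at E on the released spans (each span's end-slope, ×1/EI):
  span DE: triangular load, peak 39: 7w₀L³/(360EI) = 1310/EI
  span EF: point load 158 at a = 2.85: Pab(L + b)/(6LEI) = 1123/EI
  relative rotation θ_0 = (1310 + 1123)/EI = 2433/EI
A unit hogging moment at E produces rotation L₁/(3EI) + L₂/(3EI) = 7.8/EI.
Slope continuity at E: θ_0 = M_E·7.8/EI, so M_E = 2433/7.8 = 312 kN·m (hogging).
Span DE, ΣM about D with M_E applied at E: R_E^{DE}·12 = 936 + 312, so R_E^{DE} = 104 kN and R_D = 234 − 104 = 130 kN.
Span EF, ΣM about F: R_E^{EF}·11.4 = 1351 + 312, so R_E^{EF} = 145.9 kN and R_F = 158 − 145.9 = 12.13 kN.
R_E = 104 + 145.9 = 249.9 kN.

R_E = 249.9 kN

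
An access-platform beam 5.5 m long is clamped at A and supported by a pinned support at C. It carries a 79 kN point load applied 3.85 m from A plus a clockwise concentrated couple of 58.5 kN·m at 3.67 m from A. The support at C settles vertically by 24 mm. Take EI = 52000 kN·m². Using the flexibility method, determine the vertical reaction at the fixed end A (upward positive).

R_A = 42.8 kN

Take the reaction at C as the redundant and release it; the primary structure is a cantilever fixed at A.
Free-end deflection of the primary structure under the applied loading (downward +):
  point load 79 at a = 3.85: Pa²(3L − a)/(6EI) = 2469/EI
  clockwise couple 58.5 at a = 3.67: M₀a(2L − a)/(2EI) = 786.9/EI
  δ_0 = 3256/EI
Tip deflection under a unit load at C: L³/(3EI) = 55.46/EI.
With EI = 52000 kN·m²: δ_0 = 0.062609 m and δ_{CC} = 0.001067 m/kN.
Compatibility — the beam at C must follow the support down by 0.024 m: δ_0 − R_C·δ_{CC} = 0.024, so R_C = (0.062609 − 0.024)/0.001067 = 36.2 kN.
Vertical equilibrium: R_A = ΣP − R_C = 79 − 36.2 = 42.8 kN.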